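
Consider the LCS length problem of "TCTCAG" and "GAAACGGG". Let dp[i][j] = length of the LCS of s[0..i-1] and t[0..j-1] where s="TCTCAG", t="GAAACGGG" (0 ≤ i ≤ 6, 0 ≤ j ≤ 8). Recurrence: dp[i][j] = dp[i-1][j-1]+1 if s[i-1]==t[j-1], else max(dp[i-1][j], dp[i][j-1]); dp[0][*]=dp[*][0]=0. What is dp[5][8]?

1

   ''  G  A  A  A  C  G  G  G
''  0  0  0  0  0  0  0  0  0
 T  0  0  0  0  0  0  0  0  0
 C  0  0  0  0  0  1  1  1  1
 T  0  0  0  0  0  1  1  1  1
 C  0  0  0  0  0  1  1  1  1
 A  0  0  1  1  1  1  1  1  1
 G  0  1  1  1  1  1  2  2  2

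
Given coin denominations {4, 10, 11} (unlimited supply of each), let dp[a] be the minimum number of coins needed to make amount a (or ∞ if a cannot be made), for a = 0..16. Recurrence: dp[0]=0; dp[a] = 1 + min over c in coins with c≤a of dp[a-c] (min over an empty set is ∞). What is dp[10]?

1

 a  0  1  2  3  4  5  6  7  8  9 10 11 12 13 14 15 16
dp  0  -  -  -  1  -  -  -  2  -  1  1  3  -  2  2  4
(- denotes ∞ / unreachable)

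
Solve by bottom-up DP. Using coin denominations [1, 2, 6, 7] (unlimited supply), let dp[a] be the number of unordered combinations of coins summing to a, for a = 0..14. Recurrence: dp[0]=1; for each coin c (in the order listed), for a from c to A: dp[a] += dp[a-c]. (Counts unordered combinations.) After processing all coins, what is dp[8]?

8

after  coin     0     1     2     3     4     5     6     7     8     9    10    11    12    13    14
          1     1     1     1     1     1     1     1     1     1     1     1     1     1     1     1
          2     1     1     2     2     3     3     4     4     5     5     6     6     7     7     8
          6     1     1     2     2     3     3     5     5     7     7     9     9    12    12    15
          7     1     1     2     2     3     3     5     6     8     9    11    12    15    17    21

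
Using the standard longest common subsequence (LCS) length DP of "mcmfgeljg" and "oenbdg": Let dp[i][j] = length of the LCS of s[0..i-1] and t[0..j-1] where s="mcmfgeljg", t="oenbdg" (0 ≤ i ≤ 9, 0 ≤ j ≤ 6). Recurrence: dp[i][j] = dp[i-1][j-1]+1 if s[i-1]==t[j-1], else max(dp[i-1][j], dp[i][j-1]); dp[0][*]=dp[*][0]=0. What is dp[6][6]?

1

   ''  o  e  n  b  d  g
''  0  0  0  0  0  0  0
 m  0  0  0  0  0  0  0
 c  0  0  0  0  0  0  0
 m  0  0  0  0  0  0  0
 f  0  0  0  0  0  0  0
 g  0  0  0  0  0  0  1
 e  0  0  1  1  1  1  1
 l  0  0  1  1  1  1  1
 j  0  0  1  1  1  1  1
 g  0  0  1  1  1  1  2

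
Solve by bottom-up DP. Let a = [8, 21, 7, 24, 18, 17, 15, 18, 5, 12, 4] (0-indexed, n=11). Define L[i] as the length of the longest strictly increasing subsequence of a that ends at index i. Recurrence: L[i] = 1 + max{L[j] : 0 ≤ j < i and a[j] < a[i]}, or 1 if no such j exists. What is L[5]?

2

   i    0    1    2    3    4    5    6    7    8    9   10
a[i]    8   21    7   24   18   17   15   18    5   12    4
L[i]    1    2    1    3    2    2    2    3    1    2    1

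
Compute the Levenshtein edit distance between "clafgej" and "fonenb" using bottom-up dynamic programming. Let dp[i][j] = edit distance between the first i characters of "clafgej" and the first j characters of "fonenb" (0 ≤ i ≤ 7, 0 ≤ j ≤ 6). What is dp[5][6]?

6

   ''  f  o  n  e  n  b
''  0  1  2  3  4  5  6
 c  1  1  2  3  4  5  6
 l  2  2  2  3  4  5  6
 a  3  3  3  3  4  5  6
 f  4  3  4  4  4  5  6
 g  5  4  4  5  5  5  6
 e  6  5  5  5  5  6  6
 j  7  6  6  6  6  6  7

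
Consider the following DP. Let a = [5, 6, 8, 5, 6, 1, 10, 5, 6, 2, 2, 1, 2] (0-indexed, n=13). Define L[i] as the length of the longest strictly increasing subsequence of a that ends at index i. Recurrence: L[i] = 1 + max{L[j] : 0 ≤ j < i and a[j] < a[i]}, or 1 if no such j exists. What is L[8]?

3

   i    0    1    2    3    4    5    6    7    8    9   10   11   12
a[i]    5    6    8    5    6    1   10    5    6    2    2    1    2
L[i]    1    2    3    1    2    1    4    2    3    2    2    1    2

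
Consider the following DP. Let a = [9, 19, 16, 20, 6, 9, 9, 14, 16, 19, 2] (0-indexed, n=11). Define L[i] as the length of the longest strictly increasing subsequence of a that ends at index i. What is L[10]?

1

   i    0    1    2    3    4    5    6    7    8    9   10
a[i]    9   19   16   20    6    9    9   14   16   19    2
L[i]    1    2    2    3    1    2    2    3    4    5    1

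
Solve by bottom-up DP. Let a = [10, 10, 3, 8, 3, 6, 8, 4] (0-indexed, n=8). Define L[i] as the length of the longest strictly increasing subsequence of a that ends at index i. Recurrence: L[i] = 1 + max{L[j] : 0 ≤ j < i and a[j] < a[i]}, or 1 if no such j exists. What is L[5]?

   i    0    1    2    3    4    5    6    7
a[i]   10   10    3    8    3    6    8    4
L[i]    1    1    1    2    1    2    3    2

2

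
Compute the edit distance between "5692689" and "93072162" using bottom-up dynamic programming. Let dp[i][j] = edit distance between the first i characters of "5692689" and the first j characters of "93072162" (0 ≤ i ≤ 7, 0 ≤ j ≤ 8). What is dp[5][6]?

5

   ''  9  3  0  7  2  1  6  2
''  0  1  2  3  4  5  6  7  8
 5  1  1  2  3  4  5  6  7  8
 6  2  2  2  3  4  5  6  6  7
 9  3  2  3  3  4  5  6  7  7
 2  4  3  3  4  4  4  5  6  7
 6  5  4  4  4  5  5  5  5  6
 8  6  5  5  5  5  6  6  6  6
 9  7  6  6  6  6  6  7  7  7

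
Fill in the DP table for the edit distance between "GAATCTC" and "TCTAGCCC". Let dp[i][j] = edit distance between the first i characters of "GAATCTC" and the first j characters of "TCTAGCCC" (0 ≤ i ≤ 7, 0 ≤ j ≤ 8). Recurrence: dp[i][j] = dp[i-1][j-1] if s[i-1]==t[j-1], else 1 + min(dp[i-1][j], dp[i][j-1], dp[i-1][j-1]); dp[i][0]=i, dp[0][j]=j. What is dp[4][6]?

5

   ''  T  C  T  A  G  C  C  C
''  0  1  2  3  4  5  6  7  8
 G  1  1  2  3  4  4  5  6  7
 A  2  2  2  3  3  4  5  6  7
 A  3  3  3  3  3  4  5  6  7
 T  4  3  4  3  4  4  5  6  7
 C  5  4  3  4  4  5  4  5  6
 T  6  5  4  3  4  5  5  5  6
 C  7  6  5  4  4  5  5  5  5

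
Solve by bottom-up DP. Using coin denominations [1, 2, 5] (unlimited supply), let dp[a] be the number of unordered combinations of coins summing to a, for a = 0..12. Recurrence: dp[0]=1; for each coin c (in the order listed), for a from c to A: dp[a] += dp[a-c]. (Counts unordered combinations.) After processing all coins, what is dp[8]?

7

after  coin     0     1     2     3     4     5     6     7     8     9    10    11    12
          1     1     1     1     1     1     1     1     1     1     1     1     1     1
          2     1     1     2     2     3     3     4     4     5     5     6     6     7
          5     1     1     2     2     3     4     5     6     7     8    10    11    13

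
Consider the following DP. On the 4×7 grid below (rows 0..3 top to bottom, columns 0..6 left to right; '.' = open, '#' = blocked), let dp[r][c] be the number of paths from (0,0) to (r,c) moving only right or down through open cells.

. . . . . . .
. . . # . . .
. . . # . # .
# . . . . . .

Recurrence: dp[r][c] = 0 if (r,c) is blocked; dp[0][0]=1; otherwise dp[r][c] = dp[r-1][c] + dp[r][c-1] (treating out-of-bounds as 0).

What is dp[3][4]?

10

r\c   0   1   2   3   4   5   6
  0   1   1   1   1   1   1   1
  1   1   2   3   0   1   2   3
  2   1   3   6   0   1   0   3
  3   0   3   9   9  10  10  13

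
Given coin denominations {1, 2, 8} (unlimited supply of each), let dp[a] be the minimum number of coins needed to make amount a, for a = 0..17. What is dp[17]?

 a  0  1  2  3  4  5  6  7  8  9 10 11 12 13 14 15 16 17
dp  0  1  1  2  2  3  3  4  1  2  2  3  3  4  4  5  2  3

3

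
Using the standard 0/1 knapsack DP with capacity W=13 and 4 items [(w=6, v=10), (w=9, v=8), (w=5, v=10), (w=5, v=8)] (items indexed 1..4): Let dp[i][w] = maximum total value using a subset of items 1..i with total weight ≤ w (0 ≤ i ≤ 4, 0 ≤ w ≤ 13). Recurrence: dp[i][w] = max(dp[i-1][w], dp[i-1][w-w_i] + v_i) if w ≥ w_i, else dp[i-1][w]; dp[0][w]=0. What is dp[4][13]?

i\w   0   1   2   3   4   5   6   7   8   9  10  11  12  13
  0   0   0   0   0   0   0   0   0   0   0   0   0   0   0
  1   0   0   0   0   0   0  10  10  10  10  10  10  10  10
  2   0   0   0   0   0   0  10  10  10  10  10  10  10  10
  3   0   0   0   0   0  10  10  10  10  10  10  20  20  20
  4   0   0   0   0   0  10  10  10  10  10  18  20  20  20

20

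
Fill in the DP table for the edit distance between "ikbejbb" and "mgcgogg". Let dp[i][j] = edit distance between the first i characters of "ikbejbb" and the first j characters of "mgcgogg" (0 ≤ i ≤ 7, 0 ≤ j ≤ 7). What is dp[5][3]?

   ''  m  g  c  g  o  g  g
''  0  1  2  3  4  5  6  7
 i  1  1  2  3  4  5  6  7
 k  2  2  2  3  4  5  6  7
 b  3  3  3  3  4  5  6  7
 e  4  4  4  4  4  5  6  7
 j  5  5  5  5  5  5  6  7
 b  6  6  6  6  6  6  6  7
 b  7  7  7  7  7  7  7  7

5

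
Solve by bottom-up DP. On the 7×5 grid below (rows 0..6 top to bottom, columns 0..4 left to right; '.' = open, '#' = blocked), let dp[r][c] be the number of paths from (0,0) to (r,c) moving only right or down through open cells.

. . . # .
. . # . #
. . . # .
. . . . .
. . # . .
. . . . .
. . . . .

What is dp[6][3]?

r\c   0   1   2   3   4
  0   1   1   1   0   0
  1   1   2   0   0   0
  2   1   3   3   0   0
  3   1   4   7   7   7
  4   1   5   0   7  14
  5   1   6   6  13  27
  6   1   7  13  26  53

26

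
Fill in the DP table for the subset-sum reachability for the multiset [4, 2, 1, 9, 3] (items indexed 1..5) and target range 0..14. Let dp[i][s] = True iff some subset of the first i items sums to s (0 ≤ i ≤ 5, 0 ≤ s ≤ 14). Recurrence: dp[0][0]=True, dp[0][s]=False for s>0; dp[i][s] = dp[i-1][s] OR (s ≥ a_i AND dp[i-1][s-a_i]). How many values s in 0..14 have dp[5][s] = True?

15

i\s   0   1   2   3   4   5   6   7   8   9  10  11  12  13  14
  0   T   F   F   F   F   F   F   F   F   F   F   F   F   F   F
  1   T   F   F   F   T   F   F   F   F   F   F   F   F   F   F
  2   T   F   T   F   T   F   T   F   F   F   F   F   F   F   F
  3   T   T   T   T   T   T   T   T   F   F   F   F   F   F   F
  4   T   T   T   T   T   T   T   T   F   T   T   T   T   T   T
  5   T   T   T   T   T   T   T   T   T   T   T   T   T   T   T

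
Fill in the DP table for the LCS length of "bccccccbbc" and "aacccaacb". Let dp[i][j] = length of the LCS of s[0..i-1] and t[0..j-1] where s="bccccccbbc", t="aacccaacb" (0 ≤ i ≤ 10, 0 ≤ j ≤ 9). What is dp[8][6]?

3

   ''  a  a  c  c  c  a  a  c  b
''  0  0  0  0  0  0  0  0  0  0
 b  0  0  0  0  0  0  0  0  0  1
 c  0  0  0  1  1  1  1  1  1  1
 c  0  0  0  1  2  2  2  2  2  2
 c  0  0  0  1  2  3  3  3  3  3
 c  0  0  0  1  2  3  3  3  4  4
 c  0  0  0  1  2  3  3  3  4  4
 c  0  0  0  1  2  3  3  3  4  4
 b  0  0  0  1  2  3  3  3  4  5
 b  0  0  0  1  2  3  3  3  4  5
 c  0  0  0  1  2  3  3  3  4  5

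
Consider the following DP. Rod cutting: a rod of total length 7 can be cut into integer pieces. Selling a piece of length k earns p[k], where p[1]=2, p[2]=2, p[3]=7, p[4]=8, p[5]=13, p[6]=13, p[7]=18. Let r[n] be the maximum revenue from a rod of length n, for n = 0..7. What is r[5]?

13

   n    0    1    2    3    4    5    6    7
r[n]    0    2    4    7    9   13   15   18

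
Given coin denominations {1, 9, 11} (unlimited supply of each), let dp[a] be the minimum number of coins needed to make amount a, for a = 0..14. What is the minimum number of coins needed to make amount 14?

4

 a  0  1  2  3  4  5  6  7  8  9 10 11 12 13 14
dp  0  1  2  3  4  5  6  7  8  1  2  1  2  3  4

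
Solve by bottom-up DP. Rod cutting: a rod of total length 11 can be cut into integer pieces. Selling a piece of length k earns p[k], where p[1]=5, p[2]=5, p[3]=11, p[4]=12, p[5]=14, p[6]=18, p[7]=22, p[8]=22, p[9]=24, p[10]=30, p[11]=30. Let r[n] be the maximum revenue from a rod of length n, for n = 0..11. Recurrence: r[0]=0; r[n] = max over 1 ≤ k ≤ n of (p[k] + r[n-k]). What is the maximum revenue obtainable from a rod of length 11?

55

   n    0    1    2    3    4    5    6    7    8    9   10   11
r[n]    0    5   10   15   20   25   30   35   40   45   50   55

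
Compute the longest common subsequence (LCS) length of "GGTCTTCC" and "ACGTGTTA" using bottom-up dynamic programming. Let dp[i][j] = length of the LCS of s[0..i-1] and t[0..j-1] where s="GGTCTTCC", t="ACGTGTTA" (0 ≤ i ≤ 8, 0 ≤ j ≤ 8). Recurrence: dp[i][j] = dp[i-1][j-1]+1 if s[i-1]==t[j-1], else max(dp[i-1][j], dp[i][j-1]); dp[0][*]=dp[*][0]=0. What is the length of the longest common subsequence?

4

   ''  A  C  G  T  G  T  T  A
''  0  0  0  0  0  0  0  0  0
 G  0  0  0  1  1  1  1  1  1
 G  0  0  0  1  1  2  2  2  2
 T  0  0  0  1  2  2  3  3  3
 C  0  0  1  1  2  2  3  3  3
 T  0  0  1  1  2  2  3  4  4
 T  0  0  1  1  2  2  3  4  4
 C  0  0  1  1  2  2  3  4  4
 C  0  0  1  1  2  2  3  4  4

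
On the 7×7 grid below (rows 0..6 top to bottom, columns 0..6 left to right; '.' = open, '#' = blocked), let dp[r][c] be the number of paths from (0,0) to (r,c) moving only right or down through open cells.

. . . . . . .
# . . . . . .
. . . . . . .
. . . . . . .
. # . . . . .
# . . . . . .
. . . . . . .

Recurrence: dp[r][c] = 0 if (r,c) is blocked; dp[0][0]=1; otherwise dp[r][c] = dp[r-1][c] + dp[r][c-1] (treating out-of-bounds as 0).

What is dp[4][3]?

14

r\c   0   1   2   3   4   5   6
  0   1   1   1   1   1   1   1
  1   0   1   2   3   4   5   6
  2   0   1   3   6  10  15  21
  3   0   1   4  10  20  35  56
  4   0   0   4  14  34  69 125
  5   0   0   4  18  52 121 246
  6   0   0   4  22  74 195 441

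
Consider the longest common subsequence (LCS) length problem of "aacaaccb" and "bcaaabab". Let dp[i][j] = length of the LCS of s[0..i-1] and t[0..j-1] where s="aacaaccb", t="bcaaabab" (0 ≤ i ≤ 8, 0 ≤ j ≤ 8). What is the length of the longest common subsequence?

5

   ''  b  c  a  a  a  b  a  b
''  0  0  0  0  0  0  0  0  0
 a  0  0  0  1  1  1  1  1  1
 a  0  0  0  1  2  2  2  2  2
 c  0  0  1  1  2  2  2  2  2
 a  0  0  1  2  2  3  3  3  3
 a  0  0  1  2  3  3  3  4  4
 c  0  0  1  2  3  3  3  4  4
 c  0  0  1  2  3  3  3  4  4
 b  0  1  1  2  3  3  4  4  5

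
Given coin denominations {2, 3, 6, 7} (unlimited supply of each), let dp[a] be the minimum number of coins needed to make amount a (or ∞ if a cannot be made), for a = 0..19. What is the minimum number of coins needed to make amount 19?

 a  0  1  2  3  4  5  6  7  8  9 10 11 12 13 14 15 16 17 18 19
dp  0  -  1  1  2  2  1  1  2  2  2  3  2  2  2  3  3  3  3  3
(- denotes ∞ / unreachable)

3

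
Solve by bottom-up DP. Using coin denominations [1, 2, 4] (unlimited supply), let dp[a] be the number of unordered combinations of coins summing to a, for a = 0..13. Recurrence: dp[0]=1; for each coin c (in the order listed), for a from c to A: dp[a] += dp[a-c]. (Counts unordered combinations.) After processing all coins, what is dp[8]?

after  coin     0     1     2     3     4     5     6     7     8     9    10    11    12    13
          1     1     1     1     1     1     1     1     1     1     1     1     1     1     1
          2     1     1     2     2     3     3     4     4     5     5     6     6     7     7
          4     1     1     2     2     4     4     6     6     9     9    12    12    16    16

9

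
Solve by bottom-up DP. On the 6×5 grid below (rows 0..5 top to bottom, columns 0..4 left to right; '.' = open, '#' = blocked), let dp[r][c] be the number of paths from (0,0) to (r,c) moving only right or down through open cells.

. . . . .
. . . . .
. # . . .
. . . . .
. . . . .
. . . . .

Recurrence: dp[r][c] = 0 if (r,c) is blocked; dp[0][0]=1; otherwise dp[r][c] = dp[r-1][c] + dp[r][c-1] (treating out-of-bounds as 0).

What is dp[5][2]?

r\c   0   1   2   3   4
  0   1   1   1   1   1
  1   1   2   3   4   5
  2   1   0   3   7  12
  3   1   1   4  11  23
  4   1   2   6  17  40
  5   1   3   9  26  66

9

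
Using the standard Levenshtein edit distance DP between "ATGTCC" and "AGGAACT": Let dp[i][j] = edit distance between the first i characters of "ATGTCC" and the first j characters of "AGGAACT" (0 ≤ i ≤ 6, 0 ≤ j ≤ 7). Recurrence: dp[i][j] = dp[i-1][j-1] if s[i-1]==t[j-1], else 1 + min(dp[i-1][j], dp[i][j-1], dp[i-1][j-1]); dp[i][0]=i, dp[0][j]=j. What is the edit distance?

   ''  A  G  G  A  A  C  T
''  0  1  2  3  4  5  6  7
 A  1  0  1  2  3  4  5  6
 T  2  1  1  2  3  4  5  5
 G  3  2  1  1  2  3  4  5
 T  4  3  2  2  2  3  4  4
 C  5  4  3  3  3  3  3  4
 C  6  5  4  4  4  4  3  4

4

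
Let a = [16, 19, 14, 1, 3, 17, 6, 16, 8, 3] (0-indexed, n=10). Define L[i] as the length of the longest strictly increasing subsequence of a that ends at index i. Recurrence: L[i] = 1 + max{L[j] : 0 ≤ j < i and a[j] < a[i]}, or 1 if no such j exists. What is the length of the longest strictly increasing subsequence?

4

   i    0    1    2    3    4    5    6    7    8    9
a[i]   16   19   14    1    3   17    6   16    8    3
L[i]    1    2    1    1    2    3    3    4    4    2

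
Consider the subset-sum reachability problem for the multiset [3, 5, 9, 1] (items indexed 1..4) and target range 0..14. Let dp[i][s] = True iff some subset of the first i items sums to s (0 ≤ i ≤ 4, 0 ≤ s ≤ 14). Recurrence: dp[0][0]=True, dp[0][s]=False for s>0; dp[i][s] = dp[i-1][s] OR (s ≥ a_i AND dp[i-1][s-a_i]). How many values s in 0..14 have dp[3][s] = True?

7

i\s   0   1   2   3   4   5   6   7   8   9  10  11  12  13  14
  0   T   F   F   F   F   F   F   F   F   F   F   F   F   F   F
  1   T   F   F   T   F   F   F   F   F   F   F   F   F   F   F
  2   T   F   F   T   F   T   F   F   T   F   F   F   F   F   F
  3   T   F   F   T   F   T   F   F   T   T   F   F   T   F   T
  4   T   T   F   T   T   T   T   F   T   T   T   F   T   T   T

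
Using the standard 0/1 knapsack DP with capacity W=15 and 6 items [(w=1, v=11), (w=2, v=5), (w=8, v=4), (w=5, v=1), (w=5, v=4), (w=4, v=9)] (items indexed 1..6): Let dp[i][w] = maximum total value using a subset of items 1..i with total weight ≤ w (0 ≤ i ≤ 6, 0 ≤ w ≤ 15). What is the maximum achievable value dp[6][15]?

29

i\w   0   1   2   3   4   5   6   7   8   9  10  11  12  13  14  15
  0   0   0   0   0   0   0   0   0   0   0   0   0   0   0   0   0
  1   0  11  11  11  11  11  11  11  11  11  11  11  11  11  11  11
  2   0  11  11  16  16  16  16  16  16  16  16  16  16  16  16  16
  3   0  11  11  16  16  16  16  16  16  16  16  20  20  20  20  20
  4   0  11  11  16  16  16  16  16  17  17  17  20  20  20  20  20
  5   0  11  11  16  16  16  16  16  20  20  20  20  20  21  21  21
  6   0  11  11  16  16  20  20  25  25  25  25  25  29  29  29  29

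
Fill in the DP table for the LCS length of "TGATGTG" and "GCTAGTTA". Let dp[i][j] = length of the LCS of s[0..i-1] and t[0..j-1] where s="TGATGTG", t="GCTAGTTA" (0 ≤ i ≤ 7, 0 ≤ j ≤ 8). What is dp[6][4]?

   ''  G  C  T  A  G  T  T  A
''  0  0  0  0  0  0  0  0  0
 T  0  0  0  1  1  1  1  1  1
 G  0  1  1  1  1  2  2  2  2
 A  0  1  1  1  2  2  2  2  3
 T  0  1  1  2  2  2  3  3  3
 G  0  1  1  2  2  3  3  3  3
 T  0  1  1  2  2  3  4  4  4
 G  0  1  1  2  2  3  4  4  4

2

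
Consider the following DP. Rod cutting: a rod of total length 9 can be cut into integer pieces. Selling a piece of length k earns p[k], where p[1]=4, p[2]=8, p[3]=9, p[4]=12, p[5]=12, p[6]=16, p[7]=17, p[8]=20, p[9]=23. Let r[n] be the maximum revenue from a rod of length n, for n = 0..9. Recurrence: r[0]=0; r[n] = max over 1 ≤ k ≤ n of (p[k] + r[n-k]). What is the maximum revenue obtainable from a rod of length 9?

   n    0    1    2    3    4    5    6    7    8    9
r[n]    0    4    8   12   16   20   24   28   32   36

36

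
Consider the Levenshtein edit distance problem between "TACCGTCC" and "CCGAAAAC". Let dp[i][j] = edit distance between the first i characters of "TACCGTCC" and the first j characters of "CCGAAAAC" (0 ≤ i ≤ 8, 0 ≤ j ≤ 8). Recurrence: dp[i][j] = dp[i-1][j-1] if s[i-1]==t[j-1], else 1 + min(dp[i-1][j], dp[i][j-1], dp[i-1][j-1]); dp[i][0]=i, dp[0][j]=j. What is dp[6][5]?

   ''  C  C  G  A  A  A  A  C
''  0  1  2  3  4  5  6  7  8
 T  1  1  2  3  4  5  6  7  8
 A  2  2  2  3  3  4  5  6  7
 C  3  2  2  3  4  4  5  6  6
 C  4  3  2  3  4  5  5  6  6
 G  5  4  3  2  3  4  5  6  7
 T  6  5  4  3  3  4  5  6  7
 C  7  6  5  4  4  4  5  6  6
 C  8  7  6  5  5  5  5  6  6

4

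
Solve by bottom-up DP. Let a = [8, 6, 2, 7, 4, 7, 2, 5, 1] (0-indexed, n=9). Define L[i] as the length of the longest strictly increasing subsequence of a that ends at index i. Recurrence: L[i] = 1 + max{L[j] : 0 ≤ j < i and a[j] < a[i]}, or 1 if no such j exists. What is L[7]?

   i    0    1    2    3    4    5    6    7    8
a[i]    8    6    2    7    4    7    2    5    1
L[i]    1    1    1    2    2    3    1    3    1

3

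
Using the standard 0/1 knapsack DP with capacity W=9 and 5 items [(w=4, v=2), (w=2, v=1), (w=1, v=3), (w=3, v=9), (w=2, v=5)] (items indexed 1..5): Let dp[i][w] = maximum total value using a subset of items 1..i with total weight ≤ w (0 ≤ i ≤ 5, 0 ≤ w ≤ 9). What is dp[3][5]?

5

i\w   0   1   2   3   4   5   6   7   8   9
  0   0   0   0   0   0   0   0   0   0   0
  1   0   0   0   0   2   2   2   2   2   2
  2   0   0   1   1   2   2   3   3   3   3
  3   0   3   3   4   4   5   5   6   6   6
  4   0   3   3   9  12  12  13  13  14  14
  5   0   3   5   9  12  14  17  17  18  18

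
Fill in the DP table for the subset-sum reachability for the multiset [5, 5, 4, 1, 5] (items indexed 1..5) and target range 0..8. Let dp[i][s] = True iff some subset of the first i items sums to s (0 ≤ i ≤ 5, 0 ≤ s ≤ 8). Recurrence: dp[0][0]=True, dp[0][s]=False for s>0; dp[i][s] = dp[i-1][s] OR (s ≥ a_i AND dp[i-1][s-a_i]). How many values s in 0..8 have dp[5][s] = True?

i\s   0   1   2   3   4   5   6   7   8
  0   T   F   F   F   F   F   F   F   F
  1   T   F   F   F   F   T   F   F   F
  2   T   F   F   F   F   T   F   F   F
  3   T   F   F   F   T   T   F   F   F
  4   T   T   F   F   T   T   T   F   F
  5   T   T   F   F   T   T   T   F   F

5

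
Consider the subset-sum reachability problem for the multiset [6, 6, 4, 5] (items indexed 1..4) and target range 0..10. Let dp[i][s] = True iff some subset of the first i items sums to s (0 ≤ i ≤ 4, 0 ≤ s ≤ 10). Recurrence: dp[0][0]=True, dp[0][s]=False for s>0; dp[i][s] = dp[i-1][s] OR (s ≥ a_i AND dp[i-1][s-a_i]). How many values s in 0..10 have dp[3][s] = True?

4

i\s   0   1   2   3   4   5   6   7   8   9  10
  0   T   F   F   F   F   F   F   F   F   F   F
  1   T   F   F   F   F   F   T   F   F   F   F
  2   T   F   F   F   F   F   T   F   F   F   F
  3   T   F   F   F   T   F   T   F   F   F   T
  4   T   F   F   F   T   T   T   F   F   T   T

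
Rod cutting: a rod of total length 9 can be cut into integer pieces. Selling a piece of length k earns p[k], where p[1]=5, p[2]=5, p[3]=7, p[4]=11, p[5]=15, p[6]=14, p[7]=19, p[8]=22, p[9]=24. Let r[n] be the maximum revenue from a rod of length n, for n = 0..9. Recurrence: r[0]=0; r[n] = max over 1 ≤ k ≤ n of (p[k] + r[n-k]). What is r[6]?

30

   n    0    1    2    3    4    5    6    7    8    9
r[n]    0    5   10   15   20   25   30   35   40   45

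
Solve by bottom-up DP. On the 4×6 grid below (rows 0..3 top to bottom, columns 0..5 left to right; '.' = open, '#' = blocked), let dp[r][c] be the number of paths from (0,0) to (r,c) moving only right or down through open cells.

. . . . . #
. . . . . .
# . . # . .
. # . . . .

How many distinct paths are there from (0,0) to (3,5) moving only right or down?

r\c   0   1   2   3   4   5
  0   1   1   1   1   1   0
  1   1   2   3   4   5   5
  2   0   2   5   0   5  10
  3   0   0   5   5  10  20

20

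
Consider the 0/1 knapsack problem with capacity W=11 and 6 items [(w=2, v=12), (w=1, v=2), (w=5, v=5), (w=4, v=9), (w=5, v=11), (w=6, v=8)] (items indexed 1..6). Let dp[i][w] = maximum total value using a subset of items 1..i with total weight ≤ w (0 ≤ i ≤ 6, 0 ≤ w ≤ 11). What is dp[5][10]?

i\w   0   1   2   3   4   5   6   7   8   9  10  11
  0   0   0   0   0   0   0   0   0   0   0   0   0
  1   0   0  12  12  12  12  12  12  12  12  12  12
  2   0   2  12  14  14  14  14  14  14  14  14  14
  3   0   2  12  14  14  14  14  17  19  19  19  19
  4   0   2  12  14  14  14  21  23  23  23  23  26
  5   0   2  12  14  14  14  21  23  25  25  25  32
  6   0   2  12  14  14  14  21  23  25  25  25  32

25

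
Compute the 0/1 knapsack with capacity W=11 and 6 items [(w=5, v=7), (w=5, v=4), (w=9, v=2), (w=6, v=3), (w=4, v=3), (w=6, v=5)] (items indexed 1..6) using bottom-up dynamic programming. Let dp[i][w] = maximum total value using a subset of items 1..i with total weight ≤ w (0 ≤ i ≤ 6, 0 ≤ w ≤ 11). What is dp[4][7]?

7

i\w   0   1   2   3   4   5   6   7   8   9  10  11
  0   0   0   0   0   0   0   0   0   0   0   0   0
  1   0   0   0   0   0   7   7   7   7   7   7   7
  2   0   0   0   0   0   7   7   7   7   7  11  11
  3   0   0   0   0   0   7   7   7   7   7  11  11
  4   0   0   0   0   0   7   7   7   7   7  11  11
  5   0   0   0   0   3   7   7   7   7  10  11  11
  6   0   0   0   0   3   7   7   7   7  10  11  12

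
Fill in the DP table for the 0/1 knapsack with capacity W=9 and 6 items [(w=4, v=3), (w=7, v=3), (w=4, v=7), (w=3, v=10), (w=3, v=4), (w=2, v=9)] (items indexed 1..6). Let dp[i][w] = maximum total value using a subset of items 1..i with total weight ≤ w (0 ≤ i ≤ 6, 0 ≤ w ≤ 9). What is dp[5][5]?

10

i\w   0   1   2   3   4   5   6   7   8   9
  0   0   0   0   0   0   0   0   0   0   0
  1   0   0   0   0   3   3   3   3   3   3
  2   0   0   0   0   3   3   3   3   3   3
  3   0   0   0   0   7   7   7   7  10  10
  4   0   0   0  10  10  10  10  17  17  17
  5   0   0   0  10  10  10  14  17  17  17
  6   0   0   9  10  10  19  19  19  23  26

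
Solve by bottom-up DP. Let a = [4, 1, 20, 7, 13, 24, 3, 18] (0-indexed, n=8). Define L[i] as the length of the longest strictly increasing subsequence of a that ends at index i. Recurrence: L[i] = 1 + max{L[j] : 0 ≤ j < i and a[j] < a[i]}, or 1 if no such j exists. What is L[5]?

4

   i    0    1    2    3    4    5    6    7
a[i]    4    1   20    7   13   24    3   18
L[i]    1    1    2    2    3    4    2    4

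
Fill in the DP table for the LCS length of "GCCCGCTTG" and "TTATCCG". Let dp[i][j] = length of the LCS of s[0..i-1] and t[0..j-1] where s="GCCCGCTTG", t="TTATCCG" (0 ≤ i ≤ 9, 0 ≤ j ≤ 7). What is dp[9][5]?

2

   ''  T  T  A  T  C  C  G
''  0  0  0  0  0  0  0  0
 G  0  0  0  0  0  0  0  1
 C  0  0  0  0  0  1  1  1
 C  0  0  0  0  0  1  2  2
 C  0  0  0  0  0  1  2  2
 G  0  0  0  0  0  1  2  3
 C  0  0  0  0  0  1  2  3
 T  0  1  1  1  1  1  2  3
 T  0  1  2  2  2  2  2  3
 G  0  1  2  2  2  2  2  3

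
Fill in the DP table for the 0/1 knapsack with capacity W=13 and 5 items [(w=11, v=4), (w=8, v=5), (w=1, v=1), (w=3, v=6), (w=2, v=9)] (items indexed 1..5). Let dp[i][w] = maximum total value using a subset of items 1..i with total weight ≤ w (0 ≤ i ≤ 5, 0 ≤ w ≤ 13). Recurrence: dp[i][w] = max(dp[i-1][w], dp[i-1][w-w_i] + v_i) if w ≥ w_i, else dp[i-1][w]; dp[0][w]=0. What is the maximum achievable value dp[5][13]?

i\w   0   1   2   3   4   5   6   7   8   9  10  11  12  13
  0   0   0   0   0   0   0   0   0   0   0   0   0   0   0
  1   0   0   0   0   0   0   0   0   0   0   0   4   4   4
  2   0   0   0   0   0   0   0   0   5   5   5   5   5   5
  3   0   1   1   1   1   1   1   1   5   6   6   6   6   6
  4   0   1   1   6   7   7   7   7   7   7   7  11  12  12
  5   0   1   9  10  10  15  16  16  16  16  16  16  16  20

20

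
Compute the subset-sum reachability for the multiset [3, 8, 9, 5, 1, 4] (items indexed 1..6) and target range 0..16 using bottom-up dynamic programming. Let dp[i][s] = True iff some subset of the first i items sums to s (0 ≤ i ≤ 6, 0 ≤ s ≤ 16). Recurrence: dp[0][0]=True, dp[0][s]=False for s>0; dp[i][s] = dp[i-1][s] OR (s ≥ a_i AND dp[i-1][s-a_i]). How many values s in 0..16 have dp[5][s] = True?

i\s   0   1   2   3   4   5   6   7   8   9  10  11  12  13  14  15  16
  0   T   F   F   F   F   F   F   F   F   F   F   F   F   F   F   F   F
  1   T   F   F   T   F   F   F   F   F   F   F   F   F   F   F   F   F
  2   T   F   F   T   F   F   F   F   T   F   F   T   F   F   F   F   F
  3   T   F   F   T   F   F   F   F   T   T   F   T   T   F   F   F   F
  4   T   F   F   T   F   T   F   F   T   T   F   T   T   T   T   F   T
  5   T   T   F   T   T   T   T   F   T   T   T   T   T   T   T   T   T
  6   T   T   F   T   T   T   T   T   T   T   T   T   T   T   T   T   T

15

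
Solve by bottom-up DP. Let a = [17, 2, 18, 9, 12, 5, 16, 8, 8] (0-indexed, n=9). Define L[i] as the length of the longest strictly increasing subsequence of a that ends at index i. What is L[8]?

   i    0    1    2    3    4    5    6    7    8
a[i]   17    2   18    9   12    5   16    8    8
L[i]    1    1    2    2    3    2    4    3    3

3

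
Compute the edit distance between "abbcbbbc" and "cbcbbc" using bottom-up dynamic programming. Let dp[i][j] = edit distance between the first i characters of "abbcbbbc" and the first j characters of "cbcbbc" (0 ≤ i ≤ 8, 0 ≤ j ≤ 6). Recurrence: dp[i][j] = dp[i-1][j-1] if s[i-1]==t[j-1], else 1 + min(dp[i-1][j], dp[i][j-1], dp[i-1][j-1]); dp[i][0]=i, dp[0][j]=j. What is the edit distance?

3

   ''  c  b  c  b  b  c
''  0  1  2  3  4  5  6
 a  1  1  2  3  4  5  6
 b  2  2  1  2  3  4  5
 b  3  3  2  2  2  3  4
 c  4  3  3  2  3  3  3
 b  5  4  3  3  2  3  4
 b  6  5  4  4  3  2  3
 b  7  6  5  5  4  3  3
 c  8  7  6  5  5  4  3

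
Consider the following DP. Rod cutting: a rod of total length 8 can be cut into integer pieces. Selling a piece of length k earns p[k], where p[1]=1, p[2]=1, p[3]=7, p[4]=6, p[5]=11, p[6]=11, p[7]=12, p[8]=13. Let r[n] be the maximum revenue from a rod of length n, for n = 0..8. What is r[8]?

   n    0    1    2    3    4    5    6    7    8
r[n]    0    1    2    7    8   11   14   15   18

18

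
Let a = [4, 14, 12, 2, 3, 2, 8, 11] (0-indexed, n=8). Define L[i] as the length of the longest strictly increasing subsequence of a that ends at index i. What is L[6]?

   i    0    1    2    3    4    5    6    7
a[i]    4   14   12    2    3    2    8   11
L[i]    1    2    2    1    2    1    3    4

3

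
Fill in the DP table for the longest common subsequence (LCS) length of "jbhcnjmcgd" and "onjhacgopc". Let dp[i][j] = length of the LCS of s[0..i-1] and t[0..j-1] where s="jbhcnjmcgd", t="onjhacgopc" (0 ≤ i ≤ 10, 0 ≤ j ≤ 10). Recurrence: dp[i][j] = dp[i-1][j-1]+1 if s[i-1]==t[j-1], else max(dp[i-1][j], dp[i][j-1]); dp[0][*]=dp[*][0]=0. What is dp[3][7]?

   ''  o  n  j  h  a  c  g  o  p  c
''  0  0  0  0  0  0  0  0  0  0  0
 j  0  0  0  1  1  1  1  1  1  1  1
 b  0  0  0  1  1  1  1  1  1  1  1
 h  0  0  0  1  2  2  2  2  2  2  2
 c  0  0  0  1  2  2  3  3  3  3  3
 n  0  0  1  1  2  2  3  3  3  3  3
 j  0  0  1  2  2  2  3  3  3  3  3
 m  0  0  1  2  2  2  3  3  3  3  3
 c  0  0  1  2  2  2  3  3  3  3  4
 g  0  0  1  2  2  2  3  4  4  4  4
 d  0  0  1  2  2  2  3  4  4  4  4

2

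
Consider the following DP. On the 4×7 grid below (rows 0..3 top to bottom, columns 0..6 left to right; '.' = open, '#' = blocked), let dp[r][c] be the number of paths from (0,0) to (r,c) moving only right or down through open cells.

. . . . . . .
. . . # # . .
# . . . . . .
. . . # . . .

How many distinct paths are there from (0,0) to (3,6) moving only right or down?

r\c   0   1   2   3   4   5   6
  0   1   1   1   1   1   1   1
  1   1   2   3   0   0   1   2
  2   0   2   5   5   5   6   8
  3   0   2   7   0   5  11  19

19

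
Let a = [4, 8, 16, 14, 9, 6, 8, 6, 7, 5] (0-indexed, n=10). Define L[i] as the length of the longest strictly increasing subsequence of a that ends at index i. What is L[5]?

   i    0    1    2    3    4    5    6    7    8    9
a[i]    4    8   16   14    9    6    8    6    7    5
L[i]    1    2    3    3    3    2    3    2    3    2

2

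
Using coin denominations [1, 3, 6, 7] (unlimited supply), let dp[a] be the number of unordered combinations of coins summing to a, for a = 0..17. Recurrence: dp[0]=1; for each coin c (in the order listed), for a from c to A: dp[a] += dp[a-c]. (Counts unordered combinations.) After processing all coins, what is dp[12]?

after  coin     0     1     2     3     4     5     6     7     8     9    10    11    12    13    14    15    16    17
          1     1     1     1     1     1     1     1     1     1     1     1     1     1     1     1     1     1     1
          3     1     1     1     2     2     2     3     3     3     4     4     4     5     5     5     6     6     6
          6     1     1     1     2     2     2     4     4     4     6     6     6     9     9     9    12    12    12
          7     1     1     1     2     2     2     4     5     5     7     8     8    11    13    14    17    19    20

11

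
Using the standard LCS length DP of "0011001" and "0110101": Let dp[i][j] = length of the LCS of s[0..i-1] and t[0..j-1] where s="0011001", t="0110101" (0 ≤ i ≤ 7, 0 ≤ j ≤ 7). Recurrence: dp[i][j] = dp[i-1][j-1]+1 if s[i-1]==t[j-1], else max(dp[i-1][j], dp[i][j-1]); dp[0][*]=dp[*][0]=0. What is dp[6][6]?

5

   ''  0  1  1  0  1  0  1
''  0  0  0  0  0  0  0  0
 0  0  1  1  1  1  1  1  1
 0  0  1  1  1  2  2  2  2
 1  0  1  2  2  2  3  3  3
 1  0  1  2  3  3  3  3  4
 0  0  1  2  3  4  4  4  4
 0  0  1  2  3  4  4  5  5
 1  0  1  2  3  4  5  5  6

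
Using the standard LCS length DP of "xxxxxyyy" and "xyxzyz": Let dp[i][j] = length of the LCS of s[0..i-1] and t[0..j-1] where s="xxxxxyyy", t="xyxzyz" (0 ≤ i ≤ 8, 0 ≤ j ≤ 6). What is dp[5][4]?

2

   ''  x  y  x  z  y  z
''  0  0  0  0  0  0  0
 x  0  1  1  1  1  1  1
 x  0  1  1  2  2  2  2
 x  0  1  1  2  2  2  2
 x  0  1  1  2  2  2  2
 x  0  1  1  2  2  2  2
 y  0  1  2  2  2  3  3
 y  0  1  2  2  2  3  3
 y  0  1  2  2  2  3  3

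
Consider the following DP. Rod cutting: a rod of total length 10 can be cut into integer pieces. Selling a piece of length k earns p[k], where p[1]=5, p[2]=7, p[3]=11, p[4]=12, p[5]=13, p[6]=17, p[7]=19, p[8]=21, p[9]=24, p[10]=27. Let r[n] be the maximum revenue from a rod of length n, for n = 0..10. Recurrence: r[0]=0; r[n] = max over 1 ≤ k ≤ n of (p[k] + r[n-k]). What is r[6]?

   n    0    1    2    3    4    5    6    7    8    9   10
r[n]    0    5   10   15   20   25   30   35   40   45   50

30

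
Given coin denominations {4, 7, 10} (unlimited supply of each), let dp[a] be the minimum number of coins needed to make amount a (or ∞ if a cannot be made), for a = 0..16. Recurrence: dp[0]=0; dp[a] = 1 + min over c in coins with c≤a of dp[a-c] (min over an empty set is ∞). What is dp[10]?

 a  0  1  2  3  4  5  6  7  8  9 10 11 12 13 14 15 16
dp  0  -  -  -  1  -  -  1  2  -  1  2  3  -  2  3  4
(- denotes ∞ / unreachable)

1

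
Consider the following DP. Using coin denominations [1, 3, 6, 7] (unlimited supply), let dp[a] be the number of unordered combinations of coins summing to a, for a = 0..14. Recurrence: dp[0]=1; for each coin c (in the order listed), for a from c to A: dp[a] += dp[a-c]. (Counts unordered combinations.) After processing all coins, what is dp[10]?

8

after  coin     0     1     2     3     4     5     6     7     8     9    10    11    12    13    14
          1     1     1     1     1     1     1     1     1     1     1     1     1     1     1     1
          3     1     1     1     2     2     2     3     3     3     4     4     4     5     5     5
          6     1     1     1     2     2     2     4     4     4     6     6     6     9     9     9
          7     1     1     1     2     2     2     4     5     5     7     8     8    11    13    14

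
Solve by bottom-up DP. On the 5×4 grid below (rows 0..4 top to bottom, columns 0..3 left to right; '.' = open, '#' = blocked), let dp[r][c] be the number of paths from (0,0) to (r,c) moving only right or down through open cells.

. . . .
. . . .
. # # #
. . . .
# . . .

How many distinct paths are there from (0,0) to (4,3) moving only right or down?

r\c   0   1   2   3
  0   1   1   1   1
  1   1   2   3   4
  2   1   0   0   0
  3   1   1   1   1
  4   0   1   2   3

3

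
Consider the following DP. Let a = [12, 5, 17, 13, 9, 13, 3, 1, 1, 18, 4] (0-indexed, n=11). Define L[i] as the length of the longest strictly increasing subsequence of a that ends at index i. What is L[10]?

   i    0    1    2    3    4    5    6    7    8    9   10
a[i]   12    5   17   13    9   13    3    1    1   18    4
L[i]    1    1    2    2    2    3    1    1    1    4    2

2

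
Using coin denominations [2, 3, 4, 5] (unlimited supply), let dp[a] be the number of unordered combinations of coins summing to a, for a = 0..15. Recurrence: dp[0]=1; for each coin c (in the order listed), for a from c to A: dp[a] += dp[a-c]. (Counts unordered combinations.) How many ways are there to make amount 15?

14

after  coin     0     1     2     3     4     5     6     7     8     9    10    11    12    13    14    15
          2     1     0     1     0     1     0     1     0     1     0     1     0     1     0     1     0
          3     1     0     1     1     1     1     2     1     2     2     2     2     3     2     3     3
          4     1     0     1     1     2     1     3     2     4     3     5     4     7     5     8     7
          5     1     0     1     1     2     2     3     3     5     5     7     7    10    10    13    14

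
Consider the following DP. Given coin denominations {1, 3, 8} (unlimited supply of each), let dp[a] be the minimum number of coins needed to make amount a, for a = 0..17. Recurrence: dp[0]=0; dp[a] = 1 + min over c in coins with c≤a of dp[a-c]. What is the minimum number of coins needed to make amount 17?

3

 a  0  1  2  3  4  5  6  7  8  9 10 11 12 13 14 15 16 17
dp  0  1  2  1  2  3  2  3  1  2  3  2  3  4  3  4  2  3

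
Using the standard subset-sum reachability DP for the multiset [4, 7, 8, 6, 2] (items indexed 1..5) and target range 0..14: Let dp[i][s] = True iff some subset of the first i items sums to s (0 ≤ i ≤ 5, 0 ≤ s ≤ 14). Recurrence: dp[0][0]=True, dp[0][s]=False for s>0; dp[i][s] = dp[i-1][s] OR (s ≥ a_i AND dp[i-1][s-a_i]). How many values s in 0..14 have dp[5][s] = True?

12

i\s   0   1   2   3   4   5   6   7   8   9  10  11  12  13  14
  0   T   F   F   F   F   F   F   F   F   F   F   F   F   F   F
  1   T   F   F   F   T   F   F   F   F   F   F   F   F   F   F
  2   T   F   F   F   T   F   F   T   F   F   F   T   F   F   F
  3   T   F   F   F   T   F   F   T   T   F   F   T   T   F   F
  4   T   F   F   F   T   F   T   T   T   F   T   T   T   T   T
  5   T   F   T   F   T   F   T   T   T   T   T   T   T   T   T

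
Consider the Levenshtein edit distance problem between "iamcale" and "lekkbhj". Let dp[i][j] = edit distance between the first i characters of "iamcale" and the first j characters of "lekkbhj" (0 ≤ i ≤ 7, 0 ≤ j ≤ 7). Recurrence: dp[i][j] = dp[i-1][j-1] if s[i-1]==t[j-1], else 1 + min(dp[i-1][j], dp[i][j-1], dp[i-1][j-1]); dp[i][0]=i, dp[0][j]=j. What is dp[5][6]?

6

   ''  l  e  k  k  b  h  j
''  0  1  2  3  4  5  6  7
 i  1  1  2  3  4  5  6  7
 a  2  2  2  3  4  5  6  7
 m  3  3  3  3  4  5  6  7
 c  4  4  4  4  4  5  6  7
 a  5  5  5  5  5  5  6  7
 l  6  5  6  6  6  6  6  7
 e  7  6  5  6  7  7  7  7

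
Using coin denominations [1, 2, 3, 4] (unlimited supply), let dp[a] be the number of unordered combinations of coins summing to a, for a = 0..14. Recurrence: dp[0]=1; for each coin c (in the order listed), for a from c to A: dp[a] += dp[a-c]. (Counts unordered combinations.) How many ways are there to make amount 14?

after  coin     0     1     2     3     4     5     6     7     8     9    10    11    12    13    14
          1     1     1     1     1     1     1     1     1     1     1     1     1     1     1     1
          2     1     1     2     2     3     3     4     4     5     5     6     6     7     7     8
          3     1     1     2     3     4     5     7     8    10    12    14    16    19    21    24
          4     1     1     2     3     5     6     9    11    15    18    23    27    34    39    47

47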